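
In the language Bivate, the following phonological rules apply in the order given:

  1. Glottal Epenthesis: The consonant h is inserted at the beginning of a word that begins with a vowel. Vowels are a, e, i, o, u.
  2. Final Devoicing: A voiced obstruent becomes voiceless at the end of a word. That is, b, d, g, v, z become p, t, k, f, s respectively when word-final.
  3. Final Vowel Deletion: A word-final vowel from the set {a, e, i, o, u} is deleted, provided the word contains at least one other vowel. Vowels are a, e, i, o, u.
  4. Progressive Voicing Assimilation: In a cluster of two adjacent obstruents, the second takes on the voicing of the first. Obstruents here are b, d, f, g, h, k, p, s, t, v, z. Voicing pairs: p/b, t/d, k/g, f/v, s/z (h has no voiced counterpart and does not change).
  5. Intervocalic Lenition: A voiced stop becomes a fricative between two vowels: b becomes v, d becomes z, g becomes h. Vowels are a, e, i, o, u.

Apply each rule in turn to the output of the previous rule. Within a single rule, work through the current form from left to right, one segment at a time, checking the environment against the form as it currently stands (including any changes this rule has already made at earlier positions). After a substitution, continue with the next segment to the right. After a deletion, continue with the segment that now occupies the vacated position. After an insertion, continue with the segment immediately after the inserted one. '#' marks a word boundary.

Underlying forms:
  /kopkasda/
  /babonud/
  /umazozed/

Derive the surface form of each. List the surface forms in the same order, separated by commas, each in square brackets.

/kopkasda/:
  1 Glottal Epenthesis: no change — [kopkasda]
  2 Final Devoicing: no change — [kopkasda]
  3 Final Vowel Deletion: [kopkasda] → [kopkasd]
  4 Progressive Voicing Assimilation: [kopkasd] → [kopkast]
  5 Intervocalic Lenition: no change — [kopkast]
/babonud/:
  1 Glottal Epenthesis: no change — [babonud]
  2 Final Devoicing: [babonud] → [babonut]
  3 Final Vowel Deletion: no change — [babonut]
  4 Progressive Voicing Assimilation: no change — [babonut]
  5 Intervocalic Lenition: [babonut] → [bavonut]
/umazozed/:
  1 Glottal Epenthesis: [umazozed] → [humazozed]
  2 Final Devoicing: [humazozed] → [humazozet]
  3 Final Vowel Deletion: no change — [humazozet]
  4 Progressive Voicing Assimilation: no change — [humazozet]
  5 Intervocalic Lenition: no change — [humazozet]

[kopkast], [bavonut], [humazozet]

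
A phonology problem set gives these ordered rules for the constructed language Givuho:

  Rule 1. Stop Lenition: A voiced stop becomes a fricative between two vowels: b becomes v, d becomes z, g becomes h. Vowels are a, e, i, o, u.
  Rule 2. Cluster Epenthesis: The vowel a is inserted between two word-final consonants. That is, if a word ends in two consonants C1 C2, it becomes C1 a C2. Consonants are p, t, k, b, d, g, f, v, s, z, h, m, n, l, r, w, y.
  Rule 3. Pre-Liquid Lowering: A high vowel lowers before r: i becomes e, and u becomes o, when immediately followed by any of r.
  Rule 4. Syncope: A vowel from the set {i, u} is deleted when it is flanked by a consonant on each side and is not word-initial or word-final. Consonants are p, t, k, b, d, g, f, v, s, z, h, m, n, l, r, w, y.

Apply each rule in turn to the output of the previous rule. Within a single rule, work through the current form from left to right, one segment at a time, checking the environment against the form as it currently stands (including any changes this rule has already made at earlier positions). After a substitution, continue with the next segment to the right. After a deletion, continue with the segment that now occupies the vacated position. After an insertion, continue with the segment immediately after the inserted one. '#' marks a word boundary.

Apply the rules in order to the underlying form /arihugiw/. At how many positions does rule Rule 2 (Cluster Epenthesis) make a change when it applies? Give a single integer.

Rule 1 Stop Lenition: [arihugiw] → [arihuhiw]
Rule 2 Cluster Epenthesis: no change — [arihuhiw]
Rule 3 Pre-Liquid Lowering: no change — [arihuhiw]
Rule 4 Syncope: [arihuhiw] → [arhhw]
Rule Rule 2 changed 0 position(s).

0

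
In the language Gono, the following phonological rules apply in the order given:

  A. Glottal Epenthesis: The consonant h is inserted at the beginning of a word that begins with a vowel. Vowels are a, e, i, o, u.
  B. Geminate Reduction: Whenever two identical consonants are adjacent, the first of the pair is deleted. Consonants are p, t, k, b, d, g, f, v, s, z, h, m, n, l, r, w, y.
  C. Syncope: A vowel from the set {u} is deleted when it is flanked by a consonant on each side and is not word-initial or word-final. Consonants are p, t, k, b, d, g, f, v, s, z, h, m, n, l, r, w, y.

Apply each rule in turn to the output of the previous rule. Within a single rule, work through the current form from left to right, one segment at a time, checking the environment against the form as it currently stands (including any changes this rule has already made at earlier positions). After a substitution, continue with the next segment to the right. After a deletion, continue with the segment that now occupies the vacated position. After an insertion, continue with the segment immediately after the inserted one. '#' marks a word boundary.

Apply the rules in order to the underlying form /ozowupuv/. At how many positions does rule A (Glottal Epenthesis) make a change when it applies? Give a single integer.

1

A Glottal Epenthesis: [ozowupuv] → [hozowupuv]
B Geminate Reduction: no change — [hozowupuv]
C Syncope: [hozowupuv] → [hozowpv]
Rule A changed 1 position(s).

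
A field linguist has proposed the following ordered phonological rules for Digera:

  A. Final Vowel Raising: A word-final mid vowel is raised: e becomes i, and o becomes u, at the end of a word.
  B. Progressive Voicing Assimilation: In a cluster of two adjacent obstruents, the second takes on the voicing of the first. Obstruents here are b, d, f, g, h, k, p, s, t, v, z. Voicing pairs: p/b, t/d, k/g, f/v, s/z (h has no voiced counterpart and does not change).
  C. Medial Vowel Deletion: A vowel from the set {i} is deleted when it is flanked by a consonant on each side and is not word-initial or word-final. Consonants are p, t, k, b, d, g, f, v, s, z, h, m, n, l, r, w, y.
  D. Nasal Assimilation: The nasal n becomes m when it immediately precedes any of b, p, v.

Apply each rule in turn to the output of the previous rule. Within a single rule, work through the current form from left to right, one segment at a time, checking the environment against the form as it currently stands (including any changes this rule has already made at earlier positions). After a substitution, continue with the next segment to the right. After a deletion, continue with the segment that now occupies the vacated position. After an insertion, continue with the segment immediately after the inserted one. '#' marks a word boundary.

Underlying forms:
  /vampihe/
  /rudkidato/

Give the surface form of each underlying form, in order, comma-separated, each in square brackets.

[vamphi], [rudgdatu]

/vampihe/:
  A Final Vowel Raising: [vampihe] → [vampihi]
  B Progressive Voicing Assimilation: no change — [vampihi]
  C Medial Vowel Deletion: [vampihi] → [vamphi]
  D Nasal Assimilation: no change — [vamphi]
/rudkidato/:
  A Final Vowel Raising: [rudkidato] → [rudkidatu]
  B Progressive Voicing Assimilation: [rudkidatu] → [rudgidatu]
  C Medial Vowel Deletion: [rudgidatu] → [rudgdatu]
  D Nasal Assimilation: no change — [rudgdatu]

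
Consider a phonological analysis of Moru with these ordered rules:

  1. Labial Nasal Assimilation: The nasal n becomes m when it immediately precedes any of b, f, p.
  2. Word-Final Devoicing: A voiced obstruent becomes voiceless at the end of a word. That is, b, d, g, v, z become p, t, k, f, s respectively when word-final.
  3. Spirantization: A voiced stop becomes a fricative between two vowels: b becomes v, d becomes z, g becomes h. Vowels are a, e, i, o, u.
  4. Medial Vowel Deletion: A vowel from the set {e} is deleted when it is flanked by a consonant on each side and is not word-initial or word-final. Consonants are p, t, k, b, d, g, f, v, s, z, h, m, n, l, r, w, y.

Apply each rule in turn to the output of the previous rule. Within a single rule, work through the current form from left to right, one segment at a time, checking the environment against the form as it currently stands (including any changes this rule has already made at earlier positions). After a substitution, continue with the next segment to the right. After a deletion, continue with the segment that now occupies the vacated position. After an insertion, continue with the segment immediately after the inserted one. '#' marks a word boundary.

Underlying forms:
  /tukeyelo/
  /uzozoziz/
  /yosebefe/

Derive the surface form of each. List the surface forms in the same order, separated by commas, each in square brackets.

/tukeyelo/:
  1 Labial Nasal Assimilation: no change — [tukeyelo]
  2 Word-Final Devoicing: no change — [tukeyelo]
  3 Spirantization: no change — [tukeyelo]
  4 Medial Vowel Deletion: [tukeyelo] → [tukylo]
/uzozoziz/:
  1 Labial Nasal Assimilation: no change — [uzozoziz]
  2 Word-Final Devoicing: [uzozoziz] → [uzozozis]
  3 Spirantization: no change — [uzozozis]
  4 Medial Vowel Deletion: no change — [uzozozis]
/yosebefe/:
  1 Labial Nasal Assimilation: no change — [yosebefe]
  2 Word-Final Devoicing: no change — [yosebefe]
  3 Spirantization: [yosebefe] → [yosevefe]
  4 Medial Vowel Deletion: [yosevefe] → [yosvfe]

[tukylo], [uzozozis], [yosvfe]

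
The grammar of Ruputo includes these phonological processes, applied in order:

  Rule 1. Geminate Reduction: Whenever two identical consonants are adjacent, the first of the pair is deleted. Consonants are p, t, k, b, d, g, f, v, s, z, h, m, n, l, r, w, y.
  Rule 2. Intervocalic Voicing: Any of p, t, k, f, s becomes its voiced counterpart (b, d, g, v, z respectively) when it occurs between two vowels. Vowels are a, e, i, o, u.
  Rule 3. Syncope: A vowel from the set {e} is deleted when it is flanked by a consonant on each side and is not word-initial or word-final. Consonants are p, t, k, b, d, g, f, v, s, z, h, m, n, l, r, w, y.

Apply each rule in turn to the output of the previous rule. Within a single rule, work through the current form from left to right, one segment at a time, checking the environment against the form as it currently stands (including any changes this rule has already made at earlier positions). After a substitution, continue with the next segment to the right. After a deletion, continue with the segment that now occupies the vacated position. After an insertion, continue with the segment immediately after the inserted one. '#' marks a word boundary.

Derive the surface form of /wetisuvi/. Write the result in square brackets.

Rule 1 Geminate Reduction: no change — [wetisuvi]
Rule 2 Intervocalic Voicing: [wetisuvi] → [wedizuvi]
Rule 3 Syncope: [wedizuvi] → [wdizuvi]

[wdizuvi]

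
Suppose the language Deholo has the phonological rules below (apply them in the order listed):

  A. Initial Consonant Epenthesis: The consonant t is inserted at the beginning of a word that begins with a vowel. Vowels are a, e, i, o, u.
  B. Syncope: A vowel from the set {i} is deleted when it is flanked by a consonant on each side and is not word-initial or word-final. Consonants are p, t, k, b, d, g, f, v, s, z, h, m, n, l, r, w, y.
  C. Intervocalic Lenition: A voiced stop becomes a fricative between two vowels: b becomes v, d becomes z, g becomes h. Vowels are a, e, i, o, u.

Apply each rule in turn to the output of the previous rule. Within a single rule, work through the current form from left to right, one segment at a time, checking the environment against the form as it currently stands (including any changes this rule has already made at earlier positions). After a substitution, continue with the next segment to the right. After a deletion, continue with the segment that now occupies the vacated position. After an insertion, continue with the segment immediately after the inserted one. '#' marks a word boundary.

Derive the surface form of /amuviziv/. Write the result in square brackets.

A Initial Consonant Epenthesis: [amuviziv] → [tamuviziv]
B Syncope: [tamuviziv] → [tamuvzv]
C Intervocalic Lenition: no change — [tamuvzv]

[tamuvzv]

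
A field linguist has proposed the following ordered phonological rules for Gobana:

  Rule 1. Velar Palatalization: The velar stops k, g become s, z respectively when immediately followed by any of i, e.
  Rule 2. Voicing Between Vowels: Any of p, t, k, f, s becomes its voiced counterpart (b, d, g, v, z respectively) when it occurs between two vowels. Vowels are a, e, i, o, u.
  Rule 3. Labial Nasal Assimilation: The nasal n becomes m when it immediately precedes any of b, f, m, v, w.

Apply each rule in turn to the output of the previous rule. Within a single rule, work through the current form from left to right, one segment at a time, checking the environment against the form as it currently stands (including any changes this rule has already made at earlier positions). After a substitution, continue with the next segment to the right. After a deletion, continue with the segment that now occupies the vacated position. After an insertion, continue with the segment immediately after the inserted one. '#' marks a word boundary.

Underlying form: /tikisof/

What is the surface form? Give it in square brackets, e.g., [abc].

Rule 1 Velar Palatalization: [tikisof] → [tisisof]
Rule 2 Voicing Between Vowels: [tisisof] → [tizizof]
Rule 3 Labial Nasal Assimilation: no change — [tizizof]

[tizizof]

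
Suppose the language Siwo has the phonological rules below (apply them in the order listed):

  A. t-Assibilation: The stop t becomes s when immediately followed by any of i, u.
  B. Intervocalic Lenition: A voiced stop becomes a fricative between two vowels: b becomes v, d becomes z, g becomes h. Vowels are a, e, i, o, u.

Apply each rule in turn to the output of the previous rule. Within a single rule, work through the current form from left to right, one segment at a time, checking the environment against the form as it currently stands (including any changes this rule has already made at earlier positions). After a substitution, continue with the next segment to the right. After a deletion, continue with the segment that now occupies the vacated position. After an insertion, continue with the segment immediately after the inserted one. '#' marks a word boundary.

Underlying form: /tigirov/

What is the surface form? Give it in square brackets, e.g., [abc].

[sihirov]

A t-Assibilation: [tigirov] → [sigirov]
B Intervocalic Lenition: [sigirov] → [sihirov]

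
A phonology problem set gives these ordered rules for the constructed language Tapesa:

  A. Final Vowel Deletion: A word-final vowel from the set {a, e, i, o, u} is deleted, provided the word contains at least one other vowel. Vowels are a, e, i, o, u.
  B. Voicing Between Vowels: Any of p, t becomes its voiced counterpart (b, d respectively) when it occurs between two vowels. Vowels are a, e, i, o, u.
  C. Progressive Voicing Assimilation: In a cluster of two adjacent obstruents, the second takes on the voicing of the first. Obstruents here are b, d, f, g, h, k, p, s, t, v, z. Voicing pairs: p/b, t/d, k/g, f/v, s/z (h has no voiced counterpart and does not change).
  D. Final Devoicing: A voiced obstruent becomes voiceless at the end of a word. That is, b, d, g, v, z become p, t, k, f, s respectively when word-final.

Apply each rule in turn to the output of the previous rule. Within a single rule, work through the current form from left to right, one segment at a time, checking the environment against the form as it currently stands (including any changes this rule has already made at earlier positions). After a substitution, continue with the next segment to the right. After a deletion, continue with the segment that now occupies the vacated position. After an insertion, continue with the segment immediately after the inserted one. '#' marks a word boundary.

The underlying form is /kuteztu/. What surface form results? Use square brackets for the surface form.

[kudezt]

A Final Vowel Deletion: [kuteztu] → [kutezt]
B Voicing Between Vowels: [kutezt] → [kudezt]
C Progressive Voicing Assimilation: [kudezt] → [kudezd]
D Final Devoicing: [kudezd] → [kudezt]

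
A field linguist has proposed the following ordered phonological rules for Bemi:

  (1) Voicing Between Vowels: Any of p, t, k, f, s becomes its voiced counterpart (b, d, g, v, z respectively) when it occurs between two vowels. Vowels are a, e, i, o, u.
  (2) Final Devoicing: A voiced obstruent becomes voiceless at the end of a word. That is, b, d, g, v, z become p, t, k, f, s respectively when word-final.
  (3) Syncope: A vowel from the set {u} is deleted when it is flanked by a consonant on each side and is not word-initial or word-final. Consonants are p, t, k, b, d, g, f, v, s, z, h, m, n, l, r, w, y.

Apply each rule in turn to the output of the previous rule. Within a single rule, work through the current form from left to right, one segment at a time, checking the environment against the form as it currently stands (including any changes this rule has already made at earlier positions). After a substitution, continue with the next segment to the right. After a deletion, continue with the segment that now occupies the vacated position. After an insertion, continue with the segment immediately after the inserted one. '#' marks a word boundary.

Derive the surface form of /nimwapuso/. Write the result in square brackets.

[nimwabzo]

(1) Voicing Between Vowels: [nimwapuso] → [nimwabuzo]
(2) Final Devoicing: no change — [nimwabuzo]
(3) Syncope: [nimwabuzo] → [nimwabzo]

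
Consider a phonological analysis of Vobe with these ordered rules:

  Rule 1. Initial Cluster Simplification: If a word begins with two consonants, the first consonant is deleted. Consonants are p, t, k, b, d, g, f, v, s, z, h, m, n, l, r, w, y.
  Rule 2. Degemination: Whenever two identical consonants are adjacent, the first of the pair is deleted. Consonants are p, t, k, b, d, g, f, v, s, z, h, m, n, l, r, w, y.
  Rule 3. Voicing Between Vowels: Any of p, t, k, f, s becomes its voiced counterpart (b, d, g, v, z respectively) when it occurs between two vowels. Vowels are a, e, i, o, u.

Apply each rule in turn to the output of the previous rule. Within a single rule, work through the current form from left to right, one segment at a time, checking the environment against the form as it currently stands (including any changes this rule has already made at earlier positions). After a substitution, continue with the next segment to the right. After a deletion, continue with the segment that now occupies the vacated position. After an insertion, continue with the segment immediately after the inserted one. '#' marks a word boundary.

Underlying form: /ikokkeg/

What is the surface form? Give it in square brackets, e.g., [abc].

Rule 1 Initial Cluster Simplification: no change — [ikokkeg]
Rule 2 Degemination: [ikokkeg] → [ikokeg]
Rule 3 Voicing Between Vowels: [ikokeg] → [igogeg]

[igogeg]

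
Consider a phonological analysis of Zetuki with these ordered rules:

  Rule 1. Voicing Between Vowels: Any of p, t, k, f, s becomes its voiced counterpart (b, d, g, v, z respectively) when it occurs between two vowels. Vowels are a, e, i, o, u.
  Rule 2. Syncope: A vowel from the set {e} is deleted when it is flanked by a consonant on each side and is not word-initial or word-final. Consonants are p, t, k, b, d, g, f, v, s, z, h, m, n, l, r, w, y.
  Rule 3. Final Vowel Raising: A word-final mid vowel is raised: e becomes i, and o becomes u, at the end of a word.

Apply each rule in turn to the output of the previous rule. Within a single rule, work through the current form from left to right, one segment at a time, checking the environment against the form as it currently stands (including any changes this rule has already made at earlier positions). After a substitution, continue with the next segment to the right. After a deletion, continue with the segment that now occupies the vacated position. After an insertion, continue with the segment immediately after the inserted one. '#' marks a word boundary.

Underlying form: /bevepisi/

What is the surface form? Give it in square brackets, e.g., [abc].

Rule 1 Voicing Between Vowels: [bevepisi] → [bevebizi]
Rule 2 Syncope: [bevebizi] → [bvbizi]
Rule 3 Final Vowel Raising: no change — [bvbizi]

[bvbizi]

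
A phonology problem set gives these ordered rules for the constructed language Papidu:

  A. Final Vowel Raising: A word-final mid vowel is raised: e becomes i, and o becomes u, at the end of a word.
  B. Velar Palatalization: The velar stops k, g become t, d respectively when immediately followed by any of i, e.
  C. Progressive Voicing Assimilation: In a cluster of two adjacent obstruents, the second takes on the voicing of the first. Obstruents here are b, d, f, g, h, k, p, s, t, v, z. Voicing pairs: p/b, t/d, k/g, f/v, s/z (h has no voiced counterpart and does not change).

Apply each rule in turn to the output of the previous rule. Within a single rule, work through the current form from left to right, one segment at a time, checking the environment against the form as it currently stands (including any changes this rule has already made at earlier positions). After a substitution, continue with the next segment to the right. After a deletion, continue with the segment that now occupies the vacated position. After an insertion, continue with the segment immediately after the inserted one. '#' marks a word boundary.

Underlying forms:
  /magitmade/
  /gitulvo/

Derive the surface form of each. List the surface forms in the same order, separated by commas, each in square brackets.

[maditmadi], [ditulvu]

/magitmade/:
  A Final Vowel Raising: [magitmade] → [magitmadi]
  B Velar Palatalization: [magitmadi] → [maditmadi]
  C Progressive Voicing Assimilation: no change — [maditmadi]
/gitulvo/:
  A Final Vowel Raising: [gitulvo] → [gitulvu]
  B Velar Palatalization: [gitulvu] → [ditulvu]
  C Progressive Voicing Assimilation: no change — [ditulvu]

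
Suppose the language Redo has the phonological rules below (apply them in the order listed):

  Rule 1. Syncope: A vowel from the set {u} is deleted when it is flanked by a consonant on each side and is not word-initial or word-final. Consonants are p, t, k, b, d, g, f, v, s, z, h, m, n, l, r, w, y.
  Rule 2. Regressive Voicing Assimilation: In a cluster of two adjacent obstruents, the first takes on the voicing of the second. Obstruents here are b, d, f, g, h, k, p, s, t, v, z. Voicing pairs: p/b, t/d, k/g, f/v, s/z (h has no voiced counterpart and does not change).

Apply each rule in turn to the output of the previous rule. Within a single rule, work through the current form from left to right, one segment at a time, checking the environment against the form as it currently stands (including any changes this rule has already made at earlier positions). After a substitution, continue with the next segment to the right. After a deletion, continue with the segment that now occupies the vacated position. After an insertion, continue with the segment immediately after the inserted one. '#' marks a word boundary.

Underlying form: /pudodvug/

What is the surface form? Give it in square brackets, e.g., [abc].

[bdodvg]

Rule 1 Syncope: [pudodvug] → [pdodvg]
Rule 2 Regressive Voicing Assimilation: [pdodvg] → [bdodvg]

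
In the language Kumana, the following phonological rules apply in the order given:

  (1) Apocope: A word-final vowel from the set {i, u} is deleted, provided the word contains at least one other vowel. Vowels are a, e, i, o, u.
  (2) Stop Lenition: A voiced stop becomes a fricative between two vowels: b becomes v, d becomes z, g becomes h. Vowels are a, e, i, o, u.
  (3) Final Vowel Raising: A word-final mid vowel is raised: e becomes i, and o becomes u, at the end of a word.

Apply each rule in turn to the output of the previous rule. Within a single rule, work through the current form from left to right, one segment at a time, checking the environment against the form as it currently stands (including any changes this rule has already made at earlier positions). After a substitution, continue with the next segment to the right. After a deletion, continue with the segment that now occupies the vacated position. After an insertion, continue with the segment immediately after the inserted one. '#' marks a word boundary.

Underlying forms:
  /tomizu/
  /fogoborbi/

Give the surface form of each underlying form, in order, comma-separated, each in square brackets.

[tomiz], [fohovorb]

/tomizu/:
  (1) Apocope: [tomizu] → [tomiz]
  (2) Stop Lenition: no change — [tomiz]
  (3) Final Vowel Raising: no change — [tomiz]
/fogoborbi/:
  (1) Apocope: [fogoborbi] → [fogoborb]
  (2) Stop Lenition: [fogoborb] → [fohovorb]
  (3) Final Vowel Raising: no change — [fohovorb]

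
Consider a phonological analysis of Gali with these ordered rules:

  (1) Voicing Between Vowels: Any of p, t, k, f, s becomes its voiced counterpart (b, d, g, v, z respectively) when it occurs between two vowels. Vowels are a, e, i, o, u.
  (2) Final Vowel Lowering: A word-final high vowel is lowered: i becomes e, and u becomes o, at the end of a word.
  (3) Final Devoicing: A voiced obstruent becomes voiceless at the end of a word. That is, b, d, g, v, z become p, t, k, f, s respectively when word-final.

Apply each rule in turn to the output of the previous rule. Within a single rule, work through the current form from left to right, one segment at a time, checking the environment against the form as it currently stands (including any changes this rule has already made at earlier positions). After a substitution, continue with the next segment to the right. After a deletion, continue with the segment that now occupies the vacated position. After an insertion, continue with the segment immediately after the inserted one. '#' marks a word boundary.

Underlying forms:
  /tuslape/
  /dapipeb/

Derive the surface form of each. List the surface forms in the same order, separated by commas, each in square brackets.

/tuslape/:
  (1) Voicing Between Vowels: [tuslape] → [tuslabe]
  (2) Final Vowel Lowering: no change — [tuslabe]
  (3) Final Devoicing: no change — [tuslabe]
/dapipeb/:
  (1) Voicing Between Vowels: [dapipeb] → [dabibeb]
  (2) Final Vowel Lowering: no change — [dabibeb]
  (3) Final Devoicing: [dabibeb] → [dabibep]

[tuslabe], [dabibep]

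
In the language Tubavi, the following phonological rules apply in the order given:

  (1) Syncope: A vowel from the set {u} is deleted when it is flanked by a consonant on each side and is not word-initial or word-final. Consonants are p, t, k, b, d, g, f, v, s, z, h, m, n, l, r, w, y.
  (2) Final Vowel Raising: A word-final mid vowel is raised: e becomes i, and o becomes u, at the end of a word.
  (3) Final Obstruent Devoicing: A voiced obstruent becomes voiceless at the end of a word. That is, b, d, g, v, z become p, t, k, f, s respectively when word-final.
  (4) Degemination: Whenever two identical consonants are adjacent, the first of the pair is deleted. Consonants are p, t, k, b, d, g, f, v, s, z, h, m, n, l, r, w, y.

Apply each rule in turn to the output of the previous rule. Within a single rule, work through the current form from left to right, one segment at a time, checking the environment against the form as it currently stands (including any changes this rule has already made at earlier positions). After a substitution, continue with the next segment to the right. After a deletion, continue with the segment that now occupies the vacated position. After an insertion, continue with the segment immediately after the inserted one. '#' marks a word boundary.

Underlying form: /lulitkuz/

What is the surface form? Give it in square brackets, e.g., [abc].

[litks]

(1) Syncope: [lulitkuz] → [llitkz]
(2) Final Vowel Raising: no change — [llitkz]
(3) Final Obstruent Devoicing: [llitkz] → [llitks]
(4) Degemination: [llitks] → [litks]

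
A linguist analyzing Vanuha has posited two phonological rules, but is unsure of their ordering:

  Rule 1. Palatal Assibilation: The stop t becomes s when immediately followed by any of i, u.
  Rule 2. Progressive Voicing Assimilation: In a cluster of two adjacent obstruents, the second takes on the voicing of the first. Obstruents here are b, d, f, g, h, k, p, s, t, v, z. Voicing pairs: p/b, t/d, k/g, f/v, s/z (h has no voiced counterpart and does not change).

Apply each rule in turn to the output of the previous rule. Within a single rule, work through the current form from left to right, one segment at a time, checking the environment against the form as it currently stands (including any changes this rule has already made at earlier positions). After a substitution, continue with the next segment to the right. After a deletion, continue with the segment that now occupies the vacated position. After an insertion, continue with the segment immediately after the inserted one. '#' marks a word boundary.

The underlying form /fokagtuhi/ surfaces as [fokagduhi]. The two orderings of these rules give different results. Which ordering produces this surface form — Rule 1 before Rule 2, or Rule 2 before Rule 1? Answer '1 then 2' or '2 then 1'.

2 then 1

Order 1 then 2:
  1 Palatal Assibilation: [fokagtuhi] → [fokagsuhi]
  2 Progressive Voicing Assimilation: [fokagsuhi] → [fokagzuhi]
  result: [fokagzuhi]
Order 2 then 1:
  2 Progressive Voicing Assimilation: [fokagtuhi] → [fokagduhi]
  1 Palatal Assibilation: no change — [fokagduhi]
  result: [fokagduhi]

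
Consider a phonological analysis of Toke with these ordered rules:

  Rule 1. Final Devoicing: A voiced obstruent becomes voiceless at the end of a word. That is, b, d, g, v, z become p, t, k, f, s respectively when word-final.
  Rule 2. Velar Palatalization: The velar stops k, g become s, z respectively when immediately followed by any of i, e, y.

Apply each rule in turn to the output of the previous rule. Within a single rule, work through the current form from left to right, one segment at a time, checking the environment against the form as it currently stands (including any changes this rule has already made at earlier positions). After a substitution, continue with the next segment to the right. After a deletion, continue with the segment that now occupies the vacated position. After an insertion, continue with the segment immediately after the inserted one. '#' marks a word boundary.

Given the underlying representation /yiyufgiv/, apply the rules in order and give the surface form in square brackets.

Rule 1 Final Devoicing: [yiyufgiv] → [yiyufgif]
Rule 2 Velar Palatalization: [yiyufgif] → [yiyufzif]

[yiyufzif]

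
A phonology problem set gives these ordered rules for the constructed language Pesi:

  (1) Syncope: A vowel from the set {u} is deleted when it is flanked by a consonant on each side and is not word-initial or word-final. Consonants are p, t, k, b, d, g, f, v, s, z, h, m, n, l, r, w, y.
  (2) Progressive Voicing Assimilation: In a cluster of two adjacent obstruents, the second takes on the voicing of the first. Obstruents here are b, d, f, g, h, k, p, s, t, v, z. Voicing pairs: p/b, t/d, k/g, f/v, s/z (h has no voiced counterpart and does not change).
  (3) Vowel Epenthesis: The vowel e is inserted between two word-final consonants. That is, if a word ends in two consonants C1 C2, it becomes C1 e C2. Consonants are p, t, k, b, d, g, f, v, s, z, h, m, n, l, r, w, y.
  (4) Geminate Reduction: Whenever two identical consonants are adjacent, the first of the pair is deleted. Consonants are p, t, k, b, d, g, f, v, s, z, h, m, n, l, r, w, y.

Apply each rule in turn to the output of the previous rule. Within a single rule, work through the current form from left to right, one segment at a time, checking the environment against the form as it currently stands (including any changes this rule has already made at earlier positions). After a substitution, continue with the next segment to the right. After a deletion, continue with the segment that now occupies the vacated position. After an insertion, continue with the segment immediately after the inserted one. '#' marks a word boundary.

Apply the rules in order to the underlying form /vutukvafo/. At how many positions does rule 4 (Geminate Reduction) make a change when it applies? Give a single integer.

0

(1) Syncope: [vutukvafo] → [vtkvafo]
(2) Progressive Voicing Assimilation: [vtkvafo] → [vdgvafo]
(3) Vowel Epenthesis: no change — [vdgvafo]
(4) Geminate Reduction: no change — [vdgvafo]
Rule 4 changed 0 position(s).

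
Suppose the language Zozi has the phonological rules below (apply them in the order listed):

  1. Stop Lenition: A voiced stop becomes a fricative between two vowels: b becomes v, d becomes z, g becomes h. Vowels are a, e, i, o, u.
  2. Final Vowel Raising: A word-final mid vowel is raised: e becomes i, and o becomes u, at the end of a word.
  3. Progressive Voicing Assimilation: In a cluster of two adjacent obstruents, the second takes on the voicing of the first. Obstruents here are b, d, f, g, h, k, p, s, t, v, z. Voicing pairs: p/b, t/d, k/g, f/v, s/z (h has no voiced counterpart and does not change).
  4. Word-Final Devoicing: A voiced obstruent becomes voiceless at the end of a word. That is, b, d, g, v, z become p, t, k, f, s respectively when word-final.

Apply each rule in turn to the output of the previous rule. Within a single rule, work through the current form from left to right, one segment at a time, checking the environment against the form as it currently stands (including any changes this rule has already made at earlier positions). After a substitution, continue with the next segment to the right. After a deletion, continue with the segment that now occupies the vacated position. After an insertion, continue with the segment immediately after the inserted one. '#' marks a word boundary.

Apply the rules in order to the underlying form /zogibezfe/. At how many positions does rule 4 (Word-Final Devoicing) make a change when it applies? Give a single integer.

0

1 Stop Lenition: [zogibezfe] → [zohivezfe]
2 Final Vowel Raising: [zohivezfe] → [zohivezfi]
3 Progressive Voicing Assimilation: [zohivezfi] → [zohivezvi]
4 Word-Final Devoicing: no change — [zohivezvi]
Rule 4 changed 0 position(s).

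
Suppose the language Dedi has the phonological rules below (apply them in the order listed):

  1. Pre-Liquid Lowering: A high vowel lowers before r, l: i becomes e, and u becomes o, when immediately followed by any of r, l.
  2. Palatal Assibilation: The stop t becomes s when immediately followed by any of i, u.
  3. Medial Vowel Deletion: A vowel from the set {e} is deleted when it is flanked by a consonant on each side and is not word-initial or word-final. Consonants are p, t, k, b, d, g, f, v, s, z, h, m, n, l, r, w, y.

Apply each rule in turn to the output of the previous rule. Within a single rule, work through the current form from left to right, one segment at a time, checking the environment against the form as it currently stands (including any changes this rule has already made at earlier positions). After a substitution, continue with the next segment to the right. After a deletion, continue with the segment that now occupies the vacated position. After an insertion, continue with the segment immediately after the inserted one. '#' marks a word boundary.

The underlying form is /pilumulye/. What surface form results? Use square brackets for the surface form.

[plumolye]

1 Pre-Liquid Lowering: [pilumulye] → [pelumolye]
2 Palatal Assibilation: no change — [pelumolye]
3 Medial Vowel Deletion: [pelumolye] → [plumolye]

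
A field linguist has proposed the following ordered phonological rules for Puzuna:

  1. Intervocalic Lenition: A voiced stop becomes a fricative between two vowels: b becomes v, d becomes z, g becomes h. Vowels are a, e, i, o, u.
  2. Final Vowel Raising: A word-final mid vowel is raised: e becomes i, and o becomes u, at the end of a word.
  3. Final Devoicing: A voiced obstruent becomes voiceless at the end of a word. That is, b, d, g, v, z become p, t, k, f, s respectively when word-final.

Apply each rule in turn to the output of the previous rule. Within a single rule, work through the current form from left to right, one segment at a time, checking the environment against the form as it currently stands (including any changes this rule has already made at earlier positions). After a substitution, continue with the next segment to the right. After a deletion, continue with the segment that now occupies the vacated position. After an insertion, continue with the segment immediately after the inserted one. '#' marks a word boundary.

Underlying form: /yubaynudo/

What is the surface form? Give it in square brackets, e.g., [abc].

[yuvaynuzu]

1 Intervocalic Lenition: [yubaynudo] → [yuvaynuzo]
2 Final Vowel Raising: [yuvaynuzo] → [yuvaynuzu]
3 Final Devoicing: no change — [yuvaynuzu]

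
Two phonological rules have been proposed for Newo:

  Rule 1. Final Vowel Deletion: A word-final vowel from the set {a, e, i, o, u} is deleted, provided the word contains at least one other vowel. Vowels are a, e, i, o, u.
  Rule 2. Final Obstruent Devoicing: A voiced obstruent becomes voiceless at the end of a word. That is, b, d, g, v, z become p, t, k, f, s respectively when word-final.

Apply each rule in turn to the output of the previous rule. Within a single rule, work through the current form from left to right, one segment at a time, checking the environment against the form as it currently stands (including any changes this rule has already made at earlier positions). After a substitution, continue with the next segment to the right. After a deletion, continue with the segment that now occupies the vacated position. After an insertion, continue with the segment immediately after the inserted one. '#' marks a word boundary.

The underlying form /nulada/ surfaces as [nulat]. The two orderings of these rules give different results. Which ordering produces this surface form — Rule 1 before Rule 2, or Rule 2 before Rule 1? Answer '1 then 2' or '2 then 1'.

Order 1 then 2:
  1 Final Vowel Deletion: [nulada] → [nulad]
  2 Final Obstruent Devoicing: [nulad] → [nulat]
  result: [nulat]
Order 2 then 1:
  2 Final Obstruent Devoicing: no change — [nulada]
  1 Final Vowel Deletion: [nulada] → [nulad]
  result: [nulad]

1 then 2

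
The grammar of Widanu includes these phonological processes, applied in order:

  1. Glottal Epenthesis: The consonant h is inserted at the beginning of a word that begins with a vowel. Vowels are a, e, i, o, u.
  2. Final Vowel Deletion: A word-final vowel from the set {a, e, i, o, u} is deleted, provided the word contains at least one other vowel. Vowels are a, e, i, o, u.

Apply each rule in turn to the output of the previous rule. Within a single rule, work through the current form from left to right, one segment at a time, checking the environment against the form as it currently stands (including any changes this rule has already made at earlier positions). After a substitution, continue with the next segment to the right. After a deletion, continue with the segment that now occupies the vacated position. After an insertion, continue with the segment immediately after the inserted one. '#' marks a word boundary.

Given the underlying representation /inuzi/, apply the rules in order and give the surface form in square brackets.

1 Glottal Epenthesis: [inuzi] → [hinuzi]
2 Final Vowel Deletion: [hinuzi] → [hinuz]

[hinuz]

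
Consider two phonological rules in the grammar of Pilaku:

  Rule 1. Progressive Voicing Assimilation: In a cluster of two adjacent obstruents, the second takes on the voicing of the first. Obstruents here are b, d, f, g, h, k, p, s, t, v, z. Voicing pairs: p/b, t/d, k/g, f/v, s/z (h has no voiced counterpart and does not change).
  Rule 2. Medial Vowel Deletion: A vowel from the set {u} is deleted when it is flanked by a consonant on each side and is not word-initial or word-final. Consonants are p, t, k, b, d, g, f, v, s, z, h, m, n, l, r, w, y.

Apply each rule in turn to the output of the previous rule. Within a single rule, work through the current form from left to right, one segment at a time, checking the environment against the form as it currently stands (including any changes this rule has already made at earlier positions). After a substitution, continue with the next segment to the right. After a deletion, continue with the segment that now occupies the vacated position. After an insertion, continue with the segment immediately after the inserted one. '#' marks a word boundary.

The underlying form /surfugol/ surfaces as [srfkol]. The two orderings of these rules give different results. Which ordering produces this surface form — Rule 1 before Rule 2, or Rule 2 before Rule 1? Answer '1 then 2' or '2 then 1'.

Order 1 then 2:
  1 Progressive Voicing Assimilation: no change — [surfugol]
  2 Medial Vowel Deletion: [surfugol] → [srfgol]
  result: [srfgol]
Order 2 then 1:
  2 Medial Vowel Deletion: [surfugol] → [srfgol]
  1 Progressive Voicing Assimilation: [srfgol] → [srfkol]
  result: [srfkol]

2 then 1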